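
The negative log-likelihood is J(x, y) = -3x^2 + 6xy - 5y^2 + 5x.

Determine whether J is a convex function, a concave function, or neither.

concave

J is quadratic, so its Hessian is the constant matrix H = [[-6, 6], [6, -10]].
det(H) = 24, tr(H) = -16.
det(H) > 0 and tr(H) < 0, so H is negative definite everywhere: concave.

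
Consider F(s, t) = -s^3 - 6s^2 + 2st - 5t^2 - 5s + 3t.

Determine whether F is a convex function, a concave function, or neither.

The term -s^3 is cubic, so the Hessian is not constant.
∂²F/∂s² = -6s - 12, which takes both signs as s varies (negative for sufficiently large s). A diagonal entry of the Hessian changing sign means the Hessian is neither positive- nor negative-semidefinite on all of R^2.

neither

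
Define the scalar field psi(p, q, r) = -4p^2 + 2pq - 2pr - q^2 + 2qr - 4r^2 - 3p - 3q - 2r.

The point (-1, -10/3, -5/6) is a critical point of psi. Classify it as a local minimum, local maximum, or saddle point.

The Hessian is constant: H = [[-8, 2, -2], [2, -2, 2], [-2, 2, -8]].
Leading principal minors: Δ₁ = -8, Δ₂ = 12, Δ₃ = -72.
The minors alternate sign starting negative (−, +, −), so H is negative definite: a local maximum.

local maximum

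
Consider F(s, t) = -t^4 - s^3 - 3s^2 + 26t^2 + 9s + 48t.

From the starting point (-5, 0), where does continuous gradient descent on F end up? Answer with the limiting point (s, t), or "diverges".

F is separable, so gradient descent decouples: s follows -∂F/∂s, t follows -∂F/∂t.
∂F/∂s = -3(s - 1)(s + 3); at s=-5 this is -36, so s increases.
∂F/∂t = -4(t - 4)(t + 1)(t + 3); at t=0 this is 48, so t decreases.
s converges to its nearest critical value -3 (a local min of the s-part); t converges to -1. The iterate converges to (-3, -1).

(-3, -1)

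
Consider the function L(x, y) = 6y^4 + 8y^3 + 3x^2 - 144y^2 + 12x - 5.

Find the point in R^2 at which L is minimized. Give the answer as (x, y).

L(x,y) separates as P(x) + Q(y) − 5, so its minimum is min P + min Q − 5.
P'(x) = 6x + 12 vanishes at x ∈ {-2}; Q'(y) = 24y(y - 3)(y + 4) vanishes at y ∈ {-4, 0, 3}.
Local minima of P (where P''>0): P(-2)=-12. Local minima of Q: Q(-4)=-1280, Q(3)=-594.
So the global minimum of L is P(-2) + Q(-4) − 5 = -12 − 1280 − 5 = -1297, attained at (-2, -4).

(-2, -4)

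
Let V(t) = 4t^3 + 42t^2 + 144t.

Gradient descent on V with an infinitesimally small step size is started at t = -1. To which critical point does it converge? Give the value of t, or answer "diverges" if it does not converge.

-3

V'(t) = 12(t + 3)(t + 4), so V'(-1) = 72.
Gradient descent moves in the -V' direction, i.e. t is decreasing.
The nearest critical point in that direction is t = -3, where V'' = 12 > 0 (a local minimum). The iterate converges there.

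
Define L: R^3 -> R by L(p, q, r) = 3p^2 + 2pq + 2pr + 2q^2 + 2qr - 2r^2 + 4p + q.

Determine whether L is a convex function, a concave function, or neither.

L is quadratic, so its Hessian is the constant matrix H = [[6, 2, 2], [2, 4, 2], [2, 2, -4]].
Leading principal minors: 6, 20, -104.
Neither pattern holds ⇒ H is indefinite ⇒ neither convex nor concave.

neither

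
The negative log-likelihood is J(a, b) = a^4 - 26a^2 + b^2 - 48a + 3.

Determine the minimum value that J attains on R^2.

-349

J(a,b) separates as P(a) + Q(b) + 3, so its minimum is min P + min Q + 3.
P'(a) = 4(a - 4)(a + 1)(a + 3) vanishes at a ∈ {-3, -1, 4}; Q'(b) = 2b vanishes at b ∈ {0}.
Local minima of P (where P''>0): P(-3)=-9, P(4)=-352. Local minima of Q: Q(0)=0.
So the global minimum of J is P(4) + Q(0) + 3 = -352 + 0 + 3 = -349, attained at (4, 0).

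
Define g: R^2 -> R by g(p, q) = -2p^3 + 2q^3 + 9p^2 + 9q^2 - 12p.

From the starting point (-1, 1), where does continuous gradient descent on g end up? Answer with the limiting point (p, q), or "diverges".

(1, 0)

g is separable, so gradient descent decouples: p follows -∂g/∂p, q follows -∂g/∂q.
∂g/∂p = -6(p - 2)(p - 1); at p=-1 this is -36, so p increases.
∂g/∂q = 6q(q + 3); at q=1 this is 24, so q decreases.
p converges to its nearest critical value 1 (a local min of the p-part); q converges to 0. The iterate converges to (1, 0).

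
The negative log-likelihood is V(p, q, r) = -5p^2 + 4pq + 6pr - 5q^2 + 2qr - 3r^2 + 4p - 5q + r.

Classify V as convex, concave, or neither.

concave

V is quadratic, so its Hessian is the constant matrix H = [[-10, 4, 6], [4, -10, 2], [6, 2, -6]].
Leading principal minors: -10, 84, -8.
Signs alternate −, +, − ⇒ H ≺ 0 ⇒ concave.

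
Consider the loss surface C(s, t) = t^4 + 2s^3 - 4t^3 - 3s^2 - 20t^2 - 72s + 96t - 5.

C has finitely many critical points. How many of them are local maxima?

C separates as a function of s plus a function of t, so ∇C=0 decouples.
∂C/∂s = 6(s - 4)(s + 3) = 0 at s ∈ {-3, 4}; ∂C/∂t = 4(t - 4)(t - 2)(t + 3) = 0 at t ∈ {-3, 2, 4}.
The Hessian is diagonal: diag(C_ss, C_tt). Second derivatives: C_ss(-3)=-42, C_ss(4)=42; C_tt(-3)=140, C_tt(2)=-40, C_tt(4)=56.
Local maxima occur where both diagonal entries negative: (-3, 2). Count: 1.

1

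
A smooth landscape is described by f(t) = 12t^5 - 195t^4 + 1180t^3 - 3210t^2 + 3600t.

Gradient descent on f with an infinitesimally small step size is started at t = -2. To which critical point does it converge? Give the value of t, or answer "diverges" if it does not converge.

diverges

f'(t) = 60(t - 5)(t - 4)(t - 3)(t - 1), so f'(-2) = 37800.
Gradient descent moves in the -f' direction, i.e. t is decreasing.
There is no critical point below t=-2, and f' keeps the same sign, so the iterate runs off to −∞.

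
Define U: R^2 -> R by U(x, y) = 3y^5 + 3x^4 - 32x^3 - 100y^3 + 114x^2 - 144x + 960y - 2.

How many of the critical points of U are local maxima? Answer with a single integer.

U separates as a function of x plus a function of y, so ∇U=0 decouples.
∂U/∂x = 12(x - 4)(x - 3)(x - 1) = 0 at x ∈ {1, 3, 4}; ∂U/∂y = 15(y - 4)(y - 2)(y + 2)(y + 4) = 0 at y ∈ {-4, -2, 2, 4}.
The Hessian is diagonal: diag(U_xx, U_yy). Second derivatives: U_xx(1)=72, U_xx(3)=-24, U_xx(4)=36; U_yy(-4)=-1440, U_yy(-2)=720, U_yy(2)=-720, U_yy(4)=1440.
Local maxima occur where both diagonal entries negative: (3, -4), (3, 2). Count: 2.

2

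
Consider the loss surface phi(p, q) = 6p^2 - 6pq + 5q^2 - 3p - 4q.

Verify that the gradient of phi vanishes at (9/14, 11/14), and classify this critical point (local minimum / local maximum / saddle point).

∇phi = (12p - 6q - 3, -6p + 10q - 4); substituting (9/14, 11/14) gives ∇phi = (0, 0), so (9/14, 11/14) is indeed a critical point.
The Hessian of phi is constant: H = [[12, -6], [-6, 10]].
det(H) = 12·10 − (-6)² = 84.
det(H) > 0 and tr(H) = 22 > 0, so H is positive definite and the point is a local minimum.

local minimum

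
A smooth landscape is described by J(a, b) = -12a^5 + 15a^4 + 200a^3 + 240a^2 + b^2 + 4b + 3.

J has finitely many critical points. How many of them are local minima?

2

J separates as a function of a plus a function of b, so ∇J=0 decouples.
∂J/∂a = -60a(a - 4)(a + 1)(a + 2) = 0 at a ∈ {-2, -1, 0, 4}; ∂J/∂b = 2(b + 2) = 0 at b ∈ {-2}.
The Hessian is diagonal: diag(J_aa, J_bb). Second derivatives: J_aa(-2)=720, J_aa(-1)=-300, J_aa(0)=480, J_aa(4)=-7200; J_bb(-2)=2.
Local minima occur where both diagonal entries positive: (-2, -2), (0, -2). Count: 2.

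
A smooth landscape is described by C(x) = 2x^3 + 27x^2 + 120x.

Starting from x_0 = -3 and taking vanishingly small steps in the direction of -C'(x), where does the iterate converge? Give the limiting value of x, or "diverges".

-4

C'(x) = 6(x + 4)(x + 5), so C'(-3) = 12.
Gradient descent moves in the -C' direction, i.e. x is decreasing.
The nearest critical point in that direction is x = -4, where C'' = 6 > 0 (a local minimum). The iterate converges there.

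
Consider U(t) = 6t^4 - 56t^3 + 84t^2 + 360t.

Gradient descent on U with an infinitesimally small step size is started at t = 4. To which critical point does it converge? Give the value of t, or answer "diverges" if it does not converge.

U'(t) = 24(t - 5)(t - 3)(t + 1), so U'(4) = -120.
Gradient descent moves in the -U' direction, i.e. t is increasing.
The nearest critical point in that direction is t = 5, where U'' = 288 > 0 (a local minimum). The iterate converges there.

5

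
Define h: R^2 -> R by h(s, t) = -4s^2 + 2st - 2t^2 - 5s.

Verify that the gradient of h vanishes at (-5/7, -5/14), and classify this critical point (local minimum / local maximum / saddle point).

∇h = (-8s + 2t - 5, 2s - 4t); substituting (-5/7, -5/14) gives ∇h = (0, 0), so (-5/7, -5/14) is indeed a critical point.
The Hessian of h is constant: H = [[-8, 2], [2, -4]].
det(H) = (-8)·(-4) − 2² = 28.
det(H) > 0 and tr(H) = -12 < 0, so H is negative definite and the point is a local maximum.

local maximum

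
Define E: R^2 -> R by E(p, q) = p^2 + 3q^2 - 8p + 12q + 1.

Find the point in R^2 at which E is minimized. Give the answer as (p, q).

(4, -2)

E(p,q) separates as A(p) + B(q) + 1, so its minimum is min A + min B + 1.
A'(p) = 2p - 8 vanishes at p ∈ {4}; B'(q) = 6q + 12 vanishes at q ∈ {-2}.
Local minima of A (where A''>0): A(4)=-16. Local minima of B: B(-2)=-12.
So the global minimum of E is A(4) + B(-2) + 1 = -16 − 12 + 1 = -27, attained at (4, -2).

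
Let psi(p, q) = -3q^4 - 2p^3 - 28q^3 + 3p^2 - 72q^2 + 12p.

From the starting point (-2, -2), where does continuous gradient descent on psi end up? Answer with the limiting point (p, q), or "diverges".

psi is separable, so gradient descent decouples: p follows -∂psi/∂p, q follows -∂psi/∂q.
∂psi/∂p = -6(p - 2)(p + 1); at p=-2 this is -24, so p increases.
∂psi/∂q = -12q(q + 3)(q + 4); at q=-2 this is 48, so q decreases.
p converges to its nearest critical value -1 (a local min of the p-part); q converges to -3. The iterate converges to (-1, -3).

(-1, -3)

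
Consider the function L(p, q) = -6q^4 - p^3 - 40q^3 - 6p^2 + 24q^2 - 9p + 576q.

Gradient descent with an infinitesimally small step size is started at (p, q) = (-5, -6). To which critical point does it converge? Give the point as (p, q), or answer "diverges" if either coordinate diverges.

L is separable, so gradient descent decouples: p follows -∂L/∂p, q follows -∂L/∂q.
∂L/∂p = -3(p + 1)(p + 3); at p=-5 this is -24, so p increases.
∂L/∂q = -24(q - 2)(q + 3)(q + 4); at q=-6 this is 1152, so q decreases.
The q-coordinate has no critical point in that direction and runs off to infinity.

diverges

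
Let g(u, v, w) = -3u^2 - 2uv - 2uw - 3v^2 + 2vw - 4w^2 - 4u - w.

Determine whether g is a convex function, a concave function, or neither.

g is quadratic, so its Hessian is the constant matrix H = [[-6, -2, -2], [-2, -6, 2], [-2, 2, -8]].
Leading principal minors: -6, 32, -192.
Signs alternate −, +, − ⇒ H ≺ 0 ⇒ concave.

concave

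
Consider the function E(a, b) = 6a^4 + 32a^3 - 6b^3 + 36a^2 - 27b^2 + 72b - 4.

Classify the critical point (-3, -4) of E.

local minimum

The mixed partial ∂²E/∂a∂b is 0, so the Hessian at any point is diag(E_aa, E_bb) = diag(24(3a^2 + 8a + 3), -18(2b + 3)).
At (-3, -4): H = diag(144, 90).
Both eigenvalues are positive, so H is positive definite: a local minimum.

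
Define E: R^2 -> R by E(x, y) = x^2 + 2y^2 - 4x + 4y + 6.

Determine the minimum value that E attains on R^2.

E(x,y) separates as P(x) + Q(y) + 6, so its minimum is min P + min Q + 6.
P'(x) = 2x - 4 vanishes at x ∈ {2}; Q'(y) = 4y + 4 vanishes at y ∈ {-1}.
Local minima of P (where P''>0): P(2)=-4. Local minima of Q: Q(-1)=-2.
So the global minimum of E is P(2) + Q(-1) + 6 = -4 − 2 + 6 = 0, attained at (2, -1).

0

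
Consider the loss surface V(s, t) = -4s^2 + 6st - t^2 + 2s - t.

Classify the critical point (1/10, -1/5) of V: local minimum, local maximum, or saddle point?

The Hessian of V is constant: H = [[-8, 6], [6, -2]].
det(H) = (-8)·(-2) − 6² = -20.
Since det(H) < 0, H is indefinite and the critical point is a saddle point.

saddle point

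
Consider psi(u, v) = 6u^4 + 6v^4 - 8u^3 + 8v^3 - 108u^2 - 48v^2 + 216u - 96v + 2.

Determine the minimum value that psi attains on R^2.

psi(u,v) separates as P(u) + Q(v) + 2, so its minimum is min P + min Q + 2.
P'(u) = 24(u - 3)(u - 1)(u + 3) vanishes at u ∈ {-3, 1, 3}; Q'(v) = 24(v - 2)(v + 1)(v + 2) vanishes at v ∈ {-2, -1, 2}.
Local minima of P (where P''>0): P(-3)=-918, P(3)=-54. Local minima of Q: Q(-2)=32, Q(2)=-224.
So the global minimum of psi is P(-3) + Q(2) + 2 = -918 − 224 + 2 = -1140, attained at (-3, 2).

-1140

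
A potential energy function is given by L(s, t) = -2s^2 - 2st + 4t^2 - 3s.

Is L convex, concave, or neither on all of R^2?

L is quadratic, so its Hessian is the constant matrix H = [[-4, -2], [-2, 8]].
det(H) = -36, tr(H) = 4.
det(H) < 0, so H is indefinite: neither convex nor concave.

neither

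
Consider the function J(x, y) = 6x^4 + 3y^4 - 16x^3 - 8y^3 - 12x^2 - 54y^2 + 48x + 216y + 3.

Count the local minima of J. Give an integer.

J separates as a function of x plus a function of y, so ∇J=0 decouples.
∂J/∂x = 24(x - 2)(x - 1)(x + 1) = 0 at x ∈ {-1, 1, 2}; ∂J/∂y = 12(y - 3)(y - 2)(y + 3) = 0 at y ∈ {-3, 2, 3}.
The Hessian is diagonal: diag(J_xx, J_yy). Second derivatives: J_xx(-1)=144, J_xx(1)=-48, J_xx(2)=72; J_yy(-3)=360, J_yy(2)=-60, J_yy(3)=72.
Local minima occur where both diagonal entries positive: (-1, -3), (-1, 3), (2, -3), (2, 3). Count: 4.

4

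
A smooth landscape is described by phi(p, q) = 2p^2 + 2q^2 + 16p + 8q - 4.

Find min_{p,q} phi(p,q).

phi(p,q) separates as A(p) + B(q) − 4, so its minimum is min A + min B − 4.
A'(p) = 4p + 16 vanishes at p ∈ {-4}; B'(q) = 4q + 8 vanishes at q ∈ {-2}.
Local minima of A (where A''>0): A(-4)=-32. Local minima of B: B(-2)=-8.
So the global minimum of phi is A(-4) + B(-2) − 4 = -32 − 8 − 4 = -44, attained at (-4, -2).

-44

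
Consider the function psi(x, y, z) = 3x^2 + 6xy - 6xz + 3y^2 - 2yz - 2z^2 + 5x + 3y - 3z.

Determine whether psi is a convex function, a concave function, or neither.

neither

psi is quadratic, so its Hessian is the constant matrix H = [[6, 6, -6], [6, 6, -2], [-6, -2, -4]].
Leading principal minors: 6, 0, -96.
Neither pattern holds ⇒ H is indefinite ⇒ neither convex nor concave.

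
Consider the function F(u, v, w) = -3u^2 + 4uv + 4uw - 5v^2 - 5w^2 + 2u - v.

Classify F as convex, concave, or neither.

concave

F is quadratic, so its Hessian is the constant matrix H = [[-6, 4, 4], [4, -10, 0], [4, 0, -10]].
Leading principal minors: -6, 44, -280.
Signs alternate −, +, − ⇒ H ≺ 0 ⇒ concave.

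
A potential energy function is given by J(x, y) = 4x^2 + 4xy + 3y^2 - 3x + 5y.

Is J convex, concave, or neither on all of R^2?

J is quadratic, so its Hessian is the constant matrix H = [[8, 4], [4, 6]].
det(H) = 32, tr(H) = 14.
det(H) > 0 and tr(H) > 0, so H is positive definite everywhere: convex.

convex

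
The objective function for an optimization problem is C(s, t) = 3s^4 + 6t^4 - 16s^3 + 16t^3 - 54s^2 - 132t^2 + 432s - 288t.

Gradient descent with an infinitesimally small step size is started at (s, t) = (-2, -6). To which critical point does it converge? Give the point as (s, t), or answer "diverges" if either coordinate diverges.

(-3, -4)

C is separable, so gradient descent decouples: s follows -∂C/∂s, t follows -∂C/∂t.
∂C/∂s = 12(s - 4)(s - 3)(s + 3); at s=-2 this is 360, so s decreases.
∂C/∂t = 24(t - 3)(t + 1)(t + 4); at t=-6 this is -2160, so t increases.
s converges to its nearest critical value -3 (a local min of the s-part); t converges to -4. The iterate converges to (-3, -4).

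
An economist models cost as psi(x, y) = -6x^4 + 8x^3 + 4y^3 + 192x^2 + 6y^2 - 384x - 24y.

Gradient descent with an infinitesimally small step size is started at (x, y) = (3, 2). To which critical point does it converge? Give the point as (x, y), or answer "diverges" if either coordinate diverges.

psi is separable, so gradient descent decouples: x follows -∂psi/∂x, y follows -∂psi/∂y.
∂psi/∂x = -24(x - 4)(x - 1)(x + 4); at x=3 this is 336, so x decreases.
∂psi/∂y = 12(y - 1)(y + 2); at y=2 this is 48, so y decreases.
x converges to its nearest critical value 1 (a local min of the x-part); y converges to 1. The iterate converges to (1, 1).

(1, 1)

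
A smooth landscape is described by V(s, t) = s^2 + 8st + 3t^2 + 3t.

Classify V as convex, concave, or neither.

V is quadratic, so its Hessian is the constant matrix H = [[2, 8], [8, 6]].
det(H) = -52, tr(H) = 8.
det(H) < 0, so H is indefinite: neither convex nor concave.

neither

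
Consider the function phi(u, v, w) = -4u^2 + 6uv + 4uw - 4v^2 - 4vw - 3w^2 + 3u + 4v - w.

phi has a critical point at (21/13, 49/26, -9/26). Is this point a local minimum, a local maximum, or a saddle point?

The Hessian is constant: H = [[-8, 6, 4], [6, -8, -4], [4, -4, -6]].
Leading principal minors: Δ₁ = -8, Δ₂ = 28, Δ₃ = -104.
The minors alternate sign starting negative (−, +, −), so H is negative definite: a local maximum.

local maximum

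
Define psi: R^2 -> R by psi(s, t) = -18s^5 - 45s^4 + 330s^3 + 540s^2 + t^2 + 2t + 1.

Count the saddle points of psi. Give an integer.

psi separates as a function of s plus a function of t, so ∇psi=0 decouples.
∂psi/∂s = -90s(s - 3)(s + 1)(s + 4) = 0 at s ∈ {-4, -1, 0, 3}; ∂psi/∂t = 2(t + 1) = 0 at t ∈ {-1}.
The Hessian is diagonal: diag(psi_ss, psi_tt). Second derivatives: psi_ss(-4)=7560, psi_ss(-1)=-1080, psi_ss(0)=1080, psi_ss(3)=-7560; psi_tt(-1)=2.
Saddle points occur where the two diagonal entries have opposite signs: (-1, -1), (3, -1). Count: 2.

2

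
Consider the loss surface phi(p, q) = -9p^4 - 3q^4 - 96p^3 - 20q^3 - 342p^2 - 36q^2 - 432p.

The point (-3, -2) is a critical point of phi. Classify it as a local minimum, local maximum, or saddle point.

The mixed partial ∂²phi/∂p∂q is 0, so the Hessian at any point is diag(phi_pp, phi_qq) = diag(-36(3p^2 + 16p + 19), -12(3q^2 + 10q + 6)).
At (-3, -2): H = diag(72, 24).
Both eigenvalues are positive, so H is positive definite: a local minimum.

local minimum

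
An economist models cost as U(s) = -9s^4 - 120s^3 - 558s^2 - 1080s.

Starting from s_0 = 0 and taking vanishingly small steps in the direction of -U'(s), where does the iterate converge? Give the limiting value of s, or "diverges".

U'(s) = -36(s + 2)(s + 3)(s + 5), so U'(0) = -1080.
Gradient descent moves in the -U' direction, i.e. s is increasing.
There is no critical point above s=0, and U' keeps the same sign, so the iterate runs off to +∞.

diverges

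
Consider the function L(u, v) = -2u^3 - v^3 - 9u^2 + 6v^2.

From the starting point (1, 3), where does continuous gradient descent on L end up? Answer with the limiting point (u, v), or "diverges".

diverges

L is separable, so gradient descent decouples: u follows -∂L/∂u, v follows -∂L/∂v.
∂L/∂u = -6u(u + 3); at u=1 this is -24, so u increases.
∂L/∂v = -3v(v - 4); at v=3 this is 9, so v decreases.
The u-coordinate has no critical point in that direction and runs off to infinity.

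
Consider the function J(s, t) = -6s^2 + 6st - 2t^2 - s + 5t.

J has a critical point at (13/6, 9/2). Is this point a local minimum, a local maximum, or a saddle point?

The Hessian of J is constant: H = [[-12, 6], [6, -4]].
det(H) = (-12)·(-4) − 6² = 12.
det(H) > 0 and tr(H) = -16 < 0, so H is negative definite and the point is a local maximum.

local maximum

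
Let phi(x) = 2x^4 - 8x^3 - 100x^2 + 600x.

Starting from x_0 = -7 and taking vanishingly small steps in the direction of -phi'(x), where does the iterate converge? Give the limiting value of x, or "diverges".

phi'(x) = 8(x - 5)(x - 3)(x + 5), so phi'(-7) = -1920.
Gradient descent moves in the -phi' direction, i.e. x is increasing.
The nearest critical point in that direction is x = -5, where phi'' = 640 > 0 (a local minimum). The iterate converges there.

-5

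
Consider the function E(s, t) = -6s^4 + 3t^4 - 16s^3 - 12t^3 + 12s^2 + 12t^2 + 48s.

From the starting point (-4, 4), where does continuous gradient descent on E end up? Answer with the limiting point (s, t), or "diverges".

diverges

E is separable, so gradient descent decouples: s follows -∂E/∂s, t follows -∂E/∂t.
∂E/∂s = -24(s - 1)(s + 1)(s + 2); at s=-4 this is 720, so s decreases.
∂E/∂t = 12t(t - 2)(t - 1); at t=4 this is 288, so t decreases.
The s-coordinate has no critical point in that direction and runs off to infinity.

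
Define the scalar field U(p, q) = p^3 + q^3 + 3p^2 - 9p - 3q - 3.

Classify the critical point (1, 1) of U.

local minimum

The mixed partial ∂²U/∂p∂q is 0, so the Hessian at any point is diag(U_pp, U_qq) = diag(6(p + 1), 6q).
At (1, 1): H = diag(12, 6).
Both eigenvalues are positive, so H is positive definite: a local minimum.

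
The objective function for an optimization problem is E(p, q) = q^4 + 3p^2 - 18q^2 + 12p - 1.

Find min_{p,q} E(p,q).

E(p,q) separates as A(p) + B(q) − 1, so its minimum is min A + min B − 1.
A'(p) = 6p + 12 vanishes at p ∈ {-2}; B'(q) = 4q(q - 3)(q + 3) vanishes at q ∈ {-3, 0, 3}.
Local minima of A (where A''>0): A(-2)=-12. Local minima of B: B(-3)=-81, B(3)=-81.
So the global minimum of E is A(-2) + B(-3) − 1 = -12 − 81 − 1 = -94, attained at (-2, -3).

-94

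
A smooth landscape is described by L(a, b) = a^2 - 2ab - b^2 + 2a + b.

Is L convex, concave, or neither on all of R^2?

L is quadratic, so its Hessian is the constant matrix H = [[2, -2], [-2, -2]].
det(H) = -8, tr(H) = 0.
det(H) < 0, so H is indefinite: neither convex nor concave.

neither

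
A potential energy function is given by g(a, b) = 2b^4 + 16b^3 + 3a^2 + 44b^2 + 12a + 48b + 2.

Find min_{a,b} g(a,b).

g(a,b) separates as P(a) + Q(b) + 2, so its minimum is min P + min Q + 2.
P'(a) = 6a + 12 vanishes at a ∈ {-2}; Q'(b) = 8(b + 1)(b + 2)(b + 3) vanishes at b ∈ {-3, -2, -1}.
Local minima of P (where P''>0): P(-2)=-12. Local minima of Q: Q(-3)=-18, Q(-1)=-18.
So the global minimum of g is P(-2) + Q(-3) + 2 = -12 − 18 + 2 = -28, attained at (-2, -3).

-28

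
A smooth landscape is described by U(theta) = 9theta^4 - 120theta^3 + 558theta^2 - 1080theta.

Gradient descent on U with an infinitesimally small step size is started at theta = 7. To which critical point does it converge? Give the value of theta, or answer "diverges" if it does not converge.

U'(theta) = 36(theta - 5)(theta - 3)(theta - 2), so U'(7) = 1440.
Gradient descent moves in the -U' direction, i.e. theta is decreasing.
The nearest critical point in that direction is theta = 5, where U'' = 216 > 0 (a local minimum). The iterate converges there.

5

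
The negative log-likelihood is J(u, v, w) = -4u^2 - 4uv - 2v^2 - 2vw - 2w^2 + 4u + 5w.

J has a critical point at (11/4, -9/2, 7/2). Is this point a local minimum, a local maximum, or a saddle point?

The Hessian is constant: H = [[-8, -4, 0], [-4, -4, -2], [0, -2, -4]].
Leading principal minors: Δ₁ = -8, Δ₂ = 16, Δ₃ = -32.
The minors alternate sign starting negative (−, +, −), so H is negative definite: a local maximum.

local maximum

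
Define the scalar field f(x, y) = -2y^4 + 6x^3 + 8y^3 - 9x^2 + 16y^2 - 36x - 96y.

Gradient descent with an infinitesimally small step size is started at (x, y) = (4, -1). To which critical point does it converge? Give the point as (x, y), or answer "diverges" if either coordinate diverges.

(2, 2)

f is separable, so gradient descent decouples: x follows -∂f/∂x, y follows -∂f/∂y.
∂f/∂x = 18(x - 2)(x + 1); at x=4 this is 180, so x decreases.
∂f/∂y = -8(y - 3)(y - 2)(y + 2); at y=-1 this is -96, so y increases.
x converges to its nearest critical value 2 (a local min of the x-part); y converges to 2. The iterate converges to (2, 2).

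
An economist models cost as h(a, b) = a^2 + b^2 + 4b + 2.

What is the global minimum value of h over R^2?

h(a,b) separates as P(a) + Q(b) + 2, so its minimum is min P + min Q + 2.
P'(a) = 2a vanishes at a ∈ {0}; Q'(b) = 2b + 4 vanishes at b ∈ {-2}.
Local minima of P (where P''>0): P(0)=0. Local minima of Q: Q(-2)=-4.
So the global minimum of h is P(0) + Q(-2) + 2 = 0 − 4 + 2 = -2, attained at (0, -2).

-2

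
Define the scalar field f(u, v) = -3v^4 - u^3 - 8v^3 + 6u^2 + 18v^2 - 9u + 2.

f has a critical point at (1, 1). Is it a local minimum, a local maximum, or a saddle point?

saddle point

The mixed partial ∂²f/∂u∂v is 0, so the Hessian at any point is diag(f_uu, f_vv) = diag(6(-u + 2), 12(-3v^2 - 4v + 3)).
At (1, 1): H = diag(6, -48).
The eigenvalues have opposite signs, so H is indefinite: a saddle point.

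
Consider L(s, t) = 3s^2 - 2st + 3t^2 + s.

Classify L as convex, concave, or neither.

L is quadratic, so its Hessian is the constant matrix H = [[6, -2], [-2, 6]].
det(H) = 32, tr(H) = 12.
det(H) > 0 and tr(H) > 0, so H is positive definite everywhere: convex.

convex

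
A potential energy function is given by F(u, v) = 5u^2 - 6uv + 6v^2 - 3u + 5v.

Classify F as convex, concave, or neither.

F is quadratic, so its Hessian is the constant matrix H = [[10, -6], [-6, 12]].
det(H) = 84, tr(H) = 22.
det(H) > 0 and tr(H) > 0, so H is positive definite everywhere: convex.

convex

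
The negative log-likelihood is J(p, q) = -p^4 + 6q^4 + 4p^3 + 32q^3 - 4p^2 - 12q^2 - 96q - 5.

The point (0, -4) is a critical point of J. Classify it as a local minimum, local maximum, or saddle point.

The mixed partial ∂²J/∂p∂q is 0, so the Hessian at any point is diag(J_pp, J_qq) = diag(4(-3p^2 + 6p - 2), 24(3q^2 + 8q - 1)).
At (0, -4): H = diag(-8, 360).
The eigenvalues have opposite signs, so H is indefinite: a saddle point.

saddle point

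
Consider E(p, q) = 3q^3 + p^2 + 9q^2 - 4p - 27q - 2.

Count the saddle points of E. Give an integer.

1

E separates as a function of p plus a function of q, so ∇E=0 decouples.
∂E/∂p = 2(p - 2) = 0 at p ∈ {2}; ∂E/∂q = 9(q - 1)(q + 3) = 0 at q ∈ {-3, 1}.
The Hessian is diagonal: diag(E_pp, E_qq). Second derivatives: E_pp(2)=2; E_qq(-3)=-36, E_qq(1)=36.
Saddle points occur where the two diagonal entries have opposite signs: (2, -3). Count: 1.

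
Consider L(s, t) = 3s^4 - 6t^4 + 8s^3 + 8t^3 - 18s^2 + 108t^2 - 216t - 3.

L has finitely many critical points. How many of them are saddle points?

5

L separates as a function of s plus a function of t, so ∇L=0 decouples.
∂L/∂s = 12s(s - 1)(s + 3) = 0 at s ∈ {-3, 0, 1}; ∂L/∂t = -24(t - 3)(t - 1)(t + 3) = 0 at t ∈ {-3, 1, 3}.
The Hessian is diagonal: diag(L_ss, L_tt). Second derivatives: L_ss(-3)=144, L_ss(0)=-36, L_ss(1)=48; L_tt(-3)=-576, L_tt(1)=192, L_tt(3)=-288.
Saddle points occur where the two diagonal entries have opposite signs: (-3, -3), (-3, 3), (0, 1), (1, -3), (1, 3). Count: 5.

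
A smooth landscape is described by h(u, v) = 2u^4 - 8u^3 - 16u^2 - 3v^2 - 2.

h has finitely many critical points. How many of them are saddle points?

h separates as a function of u plus a function of v, so ∇h=0 decouples.
∂h/∂u = 8u(u - 4)(u + 1) = 0 at u ∈ {-1, 0, 4}; ∂h/∂v = -6v = 0 at v ∈ {0}.
The Hessian is diagonal: diag(h_uu, h_vv). Second derivatives: h_uu(-1)=40, h_uu(0)=-32, h_uu(4)=160; h_vv(0)=-6.
Saddle points occur where the two diagonal entries have opposite signs: (-1, 0), (4, 0). Count: 2.

2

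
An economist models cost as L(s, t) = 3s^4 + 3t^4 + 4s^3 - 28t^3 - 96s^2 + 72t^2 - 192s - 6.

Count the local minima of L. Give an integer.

4

L separates as a function of s plus a function of t, so ∇L=0 decouples.
∂L/∂s = 12(s - 4)(s + 1)(s + 4) = 0 at s ∈ {-4, -1, 4}; ∂L/∂t = 12t(t - 4)(t - 3) = 0 at t ∈ {0, 3, 4}.
The Hessian is diagonal: diag(L_ss, L_tt). Second derivatives: L_ss(-4)=288, L_ss(-1)=-180, L_ss(4)=480; L_tt(0)=144, L_tt(3)=-36, L_tt(4)=48.
Local minima occur where both diagonal entries positive: (-4, 0), (-4, 4), (4, 0), (4, 4). Count: 4.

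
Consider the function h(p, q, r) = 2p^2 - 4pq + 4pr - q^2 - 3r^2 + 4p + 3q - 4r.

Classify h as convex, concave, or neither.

neither

h is quadratic, so its Hessian is the constant matrix H = [[4, -4, 4], [-4, -2, 0], [4, 0, -6]].
Leading principal minors: 4, -24, 176.
Neither pattern holds ⇒ H is indefinite ⇒ neither convex nor concave.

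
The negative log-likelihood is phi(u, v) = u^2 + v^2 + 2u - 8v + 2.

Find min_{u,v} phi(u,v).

phi(u,v) separates as P(u) + Q(v) + 2, so its minimum is min P + min Q + 2.
P'(u) = 2u + 2 vanishes at u ∈ {-1}; Q'(v) = 2v - 8 vanishes at v ∈ {4}.
Local minima of P (where P''>0): P(-1)=-1. Local minima of Q: Q(4)=-16.
So the global minimum of phi is P(-1) + Q(4) + 2 = -1 − 16 + 2 = -15, attained at (-1, 4).

-15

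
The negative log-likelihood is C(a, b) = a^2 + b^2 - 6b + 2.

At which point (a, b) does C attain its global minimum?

(0, 3)

C(a,b) separates as P(a) + Q(b) + 2, so its minimum is min P + min Q + 2.
P'(a) = 2a vanishes at a ∈ {0}; Q'(b) = 2b - 6 vanishes at b ∈ {3}.
Local minima of P (where P''>0): P(0)=0. Local minima of Q: Q(3)=-9.
So the global minimum of C is P(0) + Q(3) + 2 = 0 − 9 + 2 = -7, attained at (0, 3).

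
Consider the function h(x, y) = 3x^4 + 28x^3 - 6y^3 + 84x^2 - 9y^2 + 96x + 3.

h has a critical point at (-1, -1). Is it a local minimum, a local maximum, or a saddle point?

The mixed partial ∂²h/∂x∂y is 0, so the Hessian at any point is diag(h_xx, h_yy) = diag(12(3x^2 + 14x + 14), -18(2y + 1)).
At (-1, -1): H = diag(36, 18).
Both eigenvalues are positive, so H is positive definite: a local minimum.

local minimum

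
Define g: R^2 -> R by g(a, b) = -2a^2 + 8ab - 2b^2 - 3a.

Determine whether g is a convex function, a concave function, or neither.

neither

g is quadratic, so its Hessian is the constant matrix H = [[-4, 8], [8, -4]].
det(H) = -48, tr(H) = -8.
det(H) < 0, so H is indefinite: neither convex nor concave.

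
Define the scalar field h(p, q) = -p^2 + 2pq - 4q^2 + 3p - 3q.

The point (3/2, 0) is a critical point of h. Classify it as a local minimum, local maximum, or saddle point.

local maximum

The Hessian of h is constant: H = [[-2, 2], [2, -8]].
det(H) = (-2)·(-8) − 2² = 12.
det(H) > 0 and tr(H) = -10 < 0, so H is negative definite and the point is a local maximum.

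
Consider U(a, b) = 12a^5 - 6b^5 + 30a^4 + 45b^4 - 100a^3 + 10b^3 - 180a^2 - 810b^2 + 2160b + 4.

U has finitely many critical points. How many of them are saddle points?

8

U separates as a function of a plus a function of b, so ∇U=0 decouples.
∂U/∂a = 60a(a - 2)(a + 1)(a + 3) = 0 at a ∈ {-3, -1, 0, 2}; ∂U/∂b = -30(b - 4)(b - 3)(b - 2)(b + 3) = 0 at b ∈ {-3, 2, 3, 4}.
The Hessian is diagonal: diag(U_aa, U_bb). Second derivatives: U_aa(-3)=-1800, U_aa(-1)=360, U_aa(0)=-360, U_aa(2)=1800; U_bb(-3)=6300, U_bb(2)=-300, U_bb(3)=180, U_bb(4)=-420.
Saddle points occur where the two diagonal entries have opposite signs: (-3, -3), (-3, 3), (-1, 2), (-1, 4), (0, -3), (0, 3), (2, 2), (2, 4). Count: 8.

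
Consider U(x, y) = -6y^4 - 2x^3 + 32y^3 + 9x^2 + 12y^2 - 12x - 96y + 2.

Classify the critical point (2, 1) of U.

saddle point

The mixed partial ∂²U/∂x∂y is 0, so the Hessian at any point is diag(U_xx, U_yy) = diag(6(-2x + 3), 24(-3y^2 + 8y + 1)).
At (2, 1): H = diag(-6, 144).
The eigenvalues have opposite signs, so H is indefinite: a saddle point.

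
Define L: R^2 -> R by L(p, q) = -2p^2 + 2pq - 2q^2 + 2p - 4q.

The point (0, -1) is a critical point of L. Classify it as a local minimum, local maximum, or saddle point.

local maximum

The Hessian of L is constant: H = [[-4, 2], [2, -4]].
det(H) = (-4)·(-4) − 2² = 12.
det(H) > 0 and tr(H) = -8 < 0, so H is negative definite and the point is a local maximum.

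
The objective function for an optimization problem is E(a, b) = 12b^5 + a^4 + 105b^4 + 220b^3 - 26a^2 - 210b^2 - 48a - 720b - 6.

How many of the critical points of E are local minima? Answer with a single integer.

4

E separates as a function of a plus a function of b, so ∇E=0 decouples.
∂E/∂a = 4(a - 4)(a + 1)(a + 3) = 0 at a ∈ {-3, -1, 4}; ∂E/∂b = 60(b - 1)(b + 1)(b + 3)(b + 4) = 0 at b ∈ {-4, -3, -1, 1}.
The Hessian is diagonal: diag(E_aa, E_bb). Second derivatives: E_aa(-3)=56, E_aa(-1)=-40, E_aa(4)=140; E_bb(-4)=-900, E_bb(-3)=480, E_bb(-1)=-720, E_bb(1)=2400.
Local minima occur where both diagonal entries positive: (-3, -3), (-3, 1), (4, -3), (4, 1). Count: 4.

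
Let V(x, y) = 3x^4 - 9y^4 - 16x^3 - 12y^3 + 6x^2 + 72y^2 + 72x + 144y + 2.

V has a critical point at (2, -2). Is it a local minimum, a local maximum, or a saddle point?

The mixed partial ∂²V/∂x∂y is 0, so the Hessian at any point is diag(V_xx, V_yy) = diag(12(3x^2 - 8x + 1), 36(-3y^2 - 2y + 4)).
At (2, -2): H = diag(-36, -144).
Both eigenvalues are negative, so H is negative definite: a local maximum.

local maximum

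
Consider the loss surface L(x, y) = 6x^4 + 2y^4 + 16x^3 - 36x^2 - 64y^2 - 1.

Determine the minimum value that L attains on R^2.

-783

L(x,y) separates as P(x) + Q(y) − 1, so its minimum is min P + min Q − 1.
P'(x) = 24x(x - 1)(x + 3) vanishes at x ∈ {-3, 0, 1}; Q'(y) = 8y(y - 4)(y + 4) vanishes at y ∈ {-4, 0, 4}.
Local minima of P (where P''>0): P(-3)=-270, P(1)=-14. Local minima of Q: Q(-4)=-512, Q(4)=-512.
So the global minimum of L is P(-3) + Q(-4) − 1 = -270 − 512 − 1 = -783, attained at (-3, -4).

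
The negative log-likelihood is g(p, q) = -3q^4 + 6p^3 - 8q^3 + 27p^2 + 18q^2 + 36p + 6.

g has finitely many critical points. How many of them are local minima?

1

g separates as a function of p plus a function of q, so ∇g=0 decouples.
∂g/∂p = 18(p + 1)(p + 2) = 0 at p ∈ {-2, -1}; ∂g/∂q = -12q(q - 1)(q + 3) = 0 at q ∈ {-3, 0, 1}.
The Hessian is diagonal: diag(g_pp, g_qq). Second derivatives: g_pp(-2)=-18, g_pp(-1)=18; g_qq(-3)=-144, g_qq(0)=36, g_qq(1)=-48.
Local minima occur where both diagonal entries positive: (-1, 0). Count: 1.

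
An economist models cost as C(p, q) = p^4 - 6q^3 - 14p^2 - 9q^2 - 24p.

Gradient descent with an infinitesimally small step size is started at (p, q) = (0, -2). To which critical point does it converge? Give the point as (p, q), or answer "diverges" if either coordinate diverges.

(3, -1)

C is separable, so gradient descent decouples: p follows -∂C/∂p, q follows -∂C/∂q.
∂C/∂p = 4(p - 3)(p + 1)(p + 2); at p=0 this is -24, so p increases.
∂C/∂q = -18q(q + 1); at q=-2 this is -36, so q increases.
p converges to its nearest critical value 3 (a local min of the p-part); q converges to -1. The iterate converges to (3, -1).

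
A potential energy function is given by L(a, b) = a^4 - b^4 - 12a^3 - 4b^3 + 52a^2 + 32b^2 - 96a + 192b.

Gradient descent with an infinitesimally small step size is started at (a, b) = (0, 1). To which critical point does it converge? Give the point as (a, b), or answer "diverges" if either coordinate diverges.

(2, -3)

L is separable, so gradient descent decouples: a follows -∂L/∂a, b follows -∂L/∂b.
∂L/∂a = 4(a - 4)(a - 3)(a - 2); at a=0 this is -96, so a increases.
∂L/∂b = -4(b - 4)(b + 3)(b + 4); at b=1 this is 240, so b decreases.
a converges to its nearest critical value 2 (a local min of the a-part); b converges to -3. The iterate converges to (2, -3).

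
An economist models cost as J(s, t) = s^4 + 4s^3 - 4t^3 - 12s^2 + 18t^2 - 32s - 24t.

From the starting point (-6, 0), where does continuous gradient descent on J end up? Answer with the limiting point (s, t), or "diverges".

J is separable, so gradient descent decouples: s follows -∂J/∂s, t follows -∂J/∂t.
∂J/∂s = 4(s - 2)(s + 1)(s + 4); at s=-6 this is -320, so s increases.
∂J/∂t = -12(t - 2)(t - 1); at t=0 this is -24, so t increases.
s converges to its nearest critical value -4 (a local min of the s-part); t converges to 1. The iterate converges to (-4, 1).

(-4, 1)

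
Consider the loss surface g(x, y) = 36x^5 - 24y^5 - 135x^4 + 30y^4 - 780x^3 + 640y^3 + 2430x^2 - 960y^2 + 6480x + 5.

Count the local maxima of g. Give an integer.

4

g separates as a function of x plus a function of y, so ∇g=0 decouples.
∂g/∂x = 180(x - 4)(x - 3)(x + 1)(x + 3) = 0 at x ∈ {-3, -1, 3, 4}; ∂g/∂y = -120y(y - 4)(y - 1)(y + 4) = 0 at y ∈ {-4, 0, 1, 4}.
The Hessian is diagonal: diag(g_xx, g_yy). Second derivatives: g_xx(-3)=-15120, g_xx(-1)=7200, g_xx(3)=-4320, g_xx(4)=6300; g_yy(-4)=19200, g_yy(0)=-1920, g_yy(1)=1800, g_yy(4)=-11520.
Local maxima occur where both diagonal entries negative: (-3, 0), (-3, 4), (3, 0), (3, 4). Count: 4.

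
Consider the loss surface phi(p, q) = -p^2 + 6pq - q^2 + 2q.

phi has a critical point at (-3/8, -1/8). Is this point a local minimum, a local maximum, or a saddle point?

saddle point

The Hessian of phi is constant: H = [[-2, 6], [6, -2]].
det(H) = (-2)·(-2) − 6² = -32.
Since det(H) < 0, H is indefinite and the critical point is a saddle point.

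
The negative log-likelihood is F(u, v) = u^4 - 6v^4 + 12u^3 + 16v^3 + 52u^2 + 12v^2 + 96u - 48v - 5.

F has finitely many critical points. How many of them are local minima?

F separates as a function of u plus a function of v, so ∇F=0 decouples.
∂F/∂u = 4(u + 2)(u + 3)(u + 4) = 0 at u ∈ {-4, -3, -2}; ∂F/∂v = -24(v - 2)(v - 1)(v + 1) = 0 at v ∈ {-1, 1, 2}.
The Hessian is diagonal: diag(F_uu, F_vv). Second derivatives: F_uu(-4)=8, F_uu(-3)=-4, F_uu(-2)=8; F_vv(-1)=-144, F_vv(1)=48, F_vv(2)=-72.
Local minima occur where both diagonal entries positive: (-4, 1), (-2, 1). Count: 2.

2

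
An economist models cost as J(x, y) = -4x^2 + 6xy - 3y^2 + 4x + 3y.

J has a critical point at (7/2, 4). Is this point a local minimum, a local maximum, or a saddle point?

local maximum

The Hessian of J is constant: H = [[-8, 6], [6, -6]].
det(H) = (-8)·(-6) − 6² = 12.
det(H) > 0 and tr(H) = -14 < 0, so H is negative definite and the point is a local maximum.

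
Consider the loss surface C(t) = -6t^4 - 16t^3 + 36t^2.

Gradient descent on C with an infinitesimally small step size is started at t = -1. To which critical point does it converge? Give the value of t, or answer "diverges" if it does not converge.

C'(t) = -24t(t - 1)(t + 3), so C'(-1) = -96.
Gradient descent moves in the -C' direction, i.e. t is increasing.
The nearest critical point in that direction is t = 0, where C'' = 72 > 0 (a local minimum). The iterate converges there.

0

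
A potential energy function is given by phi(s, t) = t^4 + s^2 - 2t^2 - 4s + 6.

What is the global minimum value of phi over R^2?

phi(s,t) separates as P(s) + Q(t) + 6, so its minimum is min P + min Q + 6.
P'(s) = 2s - 4 vanishes at s ∈ {2}; Q'(t) = 4t(t - 1)(t + 1) vanishes at t ∈ {-1, 0, 1}.
Local minima of P (where P''>0): P(2)=-4. Local minima of Q: Q(-1)=-1, Q(1)=-1.
So the global minimum of phi is P(2) + Q(-1) + 6 = -4 − 1 + 6 = 1, attained at (2, -1).

1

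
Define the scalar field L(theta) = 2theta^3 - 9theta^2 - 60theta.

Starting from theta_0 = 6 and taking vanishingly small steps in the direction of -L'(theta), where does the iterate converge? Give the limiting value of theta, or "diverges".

5

L'(theta) = 6(theta - 5)(theta + 2), so L'(6) = 48.
Gradient descent moves in the -L' direction, i.e. theta is decreasing.
The nearest critical point in that direction is theta = 5, where L'' = 42 > 0 (a local minimum). The iterate converges there.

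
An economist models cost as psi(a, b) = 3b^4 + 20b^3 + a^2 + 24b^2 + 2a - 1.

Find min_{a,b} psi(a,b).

psi(a,b) separates as P(a) + Q(b) − 1, so its minimum is min P + min Q − 1.
P'(a) = 2a + 2 vanishes at a ∈ {-1}; Q'(b) = 12b(b + 1)(b + 4) vanishes at b ∈ {-4, -1, 0}.
Local minima of P (where P''>0): P(-1)=-1. Local minima of Q: Q(-4)=-128, Q(0)=0.
So the global minimum of psi is P(-1) + Q(-4) − 1 = -1 − 128 − 1 = -130, attained at (-1, -4).

-130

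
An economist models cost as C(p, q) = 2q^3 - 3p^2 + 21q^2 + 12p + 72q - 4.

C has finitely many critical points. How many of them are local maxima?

C separates as a function of p plus a function of q, so ∇C=0 decouples.
∂C/∂p = -6(p - 2) = 0 at p ∈ {2}; ∂C/∂q = 6(q + 3)(q + 4) = 0 at q ∈ {-4, -3}.
The Hessian is diagonal: diag(C_pp, C_qq). Second derivatives: C_pp(2)=-6; C_qq(-4)=-6, C_qq(-3)=6.
Local maxima occur where both diagonal entries negative: (2, -4). Count: 1.

1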